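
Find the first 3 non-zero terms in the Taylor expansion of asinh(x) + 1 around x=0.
-x^3/6 + x + 1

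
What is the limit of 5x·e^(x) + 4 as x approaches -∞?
The product is a 0·∞ indeterminate form at x → -∞.
Rewrite the product as 5x / e^(-x) (an ∞/∞ form) and apply L'Hôpital, or use the standard hierarchy e^(|x|) ≫ |x| as x → -∞.
The indeterminate product → 0, so the limit = 4.

Final answer: 4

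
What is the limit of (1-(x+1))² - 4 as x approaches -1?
Direct substitution at x = -1 gives -3.

Final answer: -3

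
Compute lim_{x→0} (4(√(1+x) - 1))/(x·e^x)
Both numerator and denominator → 0 as x → 0; this is a 0/0 indeterminate form.
Expand each to leading order near x = 0: numerator ~ 2·x, denominator ~ x.
The limit of the ratio is 2.

Final answer: 2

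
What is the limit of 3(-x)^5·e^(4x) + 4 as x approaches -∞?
The product is a 0·∞ indeterminate form at x → -∞.
Rewrite the product as 3(-x)^5 / e^(-4x) (an ∞/∞ form) and apply L'Hôpital, or use the standard hierarchy e^(4|x|) ≫ |(-x)^5| as x → -∞.
The indeterminate product → 0, so the limit = 4.

Final answer: 4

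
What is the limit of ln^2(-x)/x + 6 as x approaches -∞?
The quotient is an ∞/∞ indeterminate form as x → -∞.
Compare growth rates of the dominant terms (exponentials ≫ polynomials ≫ logarithms), or apply L'Hôpital's rule; the quotient → 0.
Adding the constant: 0 + 6 = 6. Limit = 6.

Final answer: 6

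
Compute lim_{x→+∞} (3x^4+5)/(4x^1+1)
This is an ∞/∞ indeterminate form as x → +∞.
Divide numerator and denominator by x^4 and let the lower-order terms vanish; the numerator's degree 4 exceeds the denominator's degree 1, so the quotient diverges.
Limit = ∞.

Final answer: ∞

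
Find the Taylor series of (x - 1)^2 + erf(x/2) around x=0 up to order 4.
-x^3/(12·√(π)) + x^2 + x·(-2 + 1/√(π)) + 1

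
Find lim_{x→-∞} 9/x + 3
Evaluate the dominant behaviour as x → -∞; each term tends to a finite value or vanishes.
Limit = 3.

Final answer: 3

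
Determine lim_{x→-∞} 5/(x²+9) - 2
Evaluate the dominant behaviour as x → -∞; each term tends to a finite value or vanishes.
Limit = -2.

Final answer: -2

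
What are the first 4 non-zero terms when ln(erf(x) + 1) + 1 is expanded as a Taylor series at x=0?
x^3·(8 - 2·π)/(3·π^(3/2)) - 2·x^2/π + 2·x/√(π) + 1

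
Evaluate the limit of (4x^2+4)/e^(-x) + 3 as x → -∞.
The quotient is an ∞/∞ indeterminate form as x → -∞.
Compare growth rates of the dominant terms (exponentials ≫ polynomials ≫ logarithms), or apply L'Hôpital's rule; the quotient → 0.
Adding the constant: 0 + 3 = 3. Limit = 3.

Final answer: 3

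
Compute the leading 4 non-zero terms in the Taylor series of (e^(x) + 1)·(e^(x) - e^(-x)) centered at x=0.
2·x^4/3 + 5·x^3/3 + 2·x^2 + 4·x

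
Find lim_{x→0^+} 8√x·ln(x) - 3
The product is a 0·∞ indeterminate form at x → 0⁺.
Rewrite the product as 8·ln(x) / x^(-1/2) and apply L'Hôpital, or use the standard hierarchy x^(-1/2) ≫ |ln x| as x → 0⁺.
The indeterminate product → 0, so the limit = -3.

Final answer: -3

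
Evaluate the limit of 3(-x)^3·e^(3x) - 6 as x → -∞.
The product is a 0·∞ indeterminate form at x → -∞.
Rewrite the product as 3(-x)^3 / e^(-3x) (an ∞/∞ form) and apply L'Hôpital, or use the standard hierarchy e^(3|x|) ≫ |(-x)^3| as x → -∞.
The indeterminate product → 0, so the limit = -6.

Final answer: -6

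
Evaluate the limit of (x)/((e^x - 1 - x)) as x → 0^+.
Both numerator and denominator → 0 as x → 0^+; this is a 0/0 indeterminate form.
Expand each to leading order near x = 0: numerator ~ x, denominator ~ x^2/2.
The limit of the ratio is ∞.

Final answer: ∞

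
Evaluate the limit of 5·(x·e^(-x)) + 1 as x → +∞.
Evaluate the dominant behaviour as x → +∞; each term tends to a finite value or vanishes.
Limit = 1.

Final answer: 1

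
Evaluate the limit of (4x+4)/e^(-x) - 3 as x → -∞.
The quotient is an ∞/∞ indeterminate form as x → -∞.
Compare growth rates of the dominant terms (exponentials ≫ polynomials ≫ logarithms), or apply L'Hôpital's rule; the quotient → 0.
Adding the constant: 0 - 3 = -3. Limit = -3.

Final answer: -3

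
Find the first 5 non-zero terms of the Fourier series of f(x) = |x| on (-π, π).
-4·cos(x)/π - 4·cos(3·x)/(9·π) - 4·cos(5·x)/(25·π) - 4·cos(7·x)/(49·π) + π/2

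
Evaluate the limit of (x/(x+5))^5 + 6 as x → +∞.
As x → +∞: x/(x+5) = 1/(1 + 5/x) → 1, and the 5th power of a limit-1 base also → 1; with the additive constant, 1 + 6 = 7.
Limit = 7.

Final answer: 7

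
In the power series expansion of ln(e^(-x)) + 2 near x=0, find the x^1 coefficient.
Expand to order 1: ln(e^(-x)) + 2 = 2 - x + O(x^2).
The coefficient of x^1 is -1.

Final answer: -1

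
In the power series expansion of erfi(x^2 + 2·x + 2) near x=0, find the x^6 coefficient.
Expand to order 6: erfi(x^2 + 2·x + 2) = 6238·x^6·e^(4)/(5·√(π)) + 516·x^5·e^(4)/√(π) + 580·x^4·e^(4)/(3·√(π)) + 64·x^3·e^(4)/√(π) + 18·x^2·e^(4)/√(π) + 4·x·e^(4)/√(π) + erfi(2) + O(x^7).
The coefficient of x^6 is 6238·e^(4)/(5·√(π)).

Final answer: 6238·e^(4)/(5·√(π))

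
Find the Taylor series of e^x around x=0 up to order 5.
x^5/120 + x^4/24 + x^3/6 + x^2/2 + x + 1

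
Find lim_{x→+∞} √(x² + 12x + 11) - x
This is an ∞ − ∞ indeterminate form.
Multiply and divide by the conjugate √(x²+12x + 11) + x; the x² terms cancel, leaving (12x + 11)/(√(x²+12x + 11)+x) → 12/2 = 6.
Limit = 6.

Final answer: 6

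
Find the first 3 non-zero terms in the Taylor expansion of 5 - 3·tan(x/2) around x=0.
-x^3/8 - 3·x/2 + 5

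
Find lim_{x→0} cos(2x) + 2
Direct substitution at x = 0 gives 3.

Final answer: 3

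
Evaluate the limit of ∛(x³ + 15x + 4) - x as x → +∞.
This is an ∞ − ∞ indeterminate form.
Multiply by (A² + AB + B²)/(A² + AB + B²) where A = ∛(x³+15x + 4), B = x to use A³ − B³ = (A−B)(A²+AB+B²); the x³ terms cancel, leaving (15x + 4)/(A²+AB+B²) with denominator ~ 3x², so the limit is 0.
Limit = 0.

Final answer: 0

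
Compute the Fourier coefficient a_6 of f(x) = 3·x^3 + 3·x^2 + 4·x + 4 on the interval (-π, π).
a_6 = (1/π) ∫_{-π}^{π} f(x)·cos(6x) dx.
Evaluate the integral (use parity and integration by parts as needed): a_6 = 1/3.

Final answer: 1/3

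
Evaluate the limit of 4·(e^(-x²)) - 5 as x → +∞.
Evaluate the dominant behaviour as x → +∞; each term tends to a finite value or vanishes.
Limit = -5.

Final answer: -5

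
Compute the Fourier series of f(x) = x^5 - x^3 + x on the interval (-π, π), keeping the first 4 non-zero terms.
(-42·π^2 + 2·π^4 + 254)·sin(x) + (-π^4 - 10 + 6·π^2)·sin(2·x) + (-58·π^2/27 + 170/81 + 2·π^4/3)·sin(3·x) + (-π^4/2 - 59/64 + 9·π^2/8)·sin(4·x)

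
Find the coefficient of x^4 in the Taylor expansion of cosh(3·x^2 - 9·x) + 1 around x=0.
Expand to order 4: cosh(3·x^2 - 9·x) + 1 = 2223·x^4/8 - 27·x^3 + 81·x^2/2 + 2 + O(x^5).
The coefficient of x^4 is 2223/8.

Final answer: 2223/8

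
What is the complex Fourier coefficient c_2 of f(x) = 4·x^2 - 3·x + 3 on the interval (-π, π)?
Compute the real Fourier coefficients first: a_2 = 4, b_2 = 3.
Then c_2 = (a_2 − i·b_2)/2 = 2 - 3·i/2.

Final answer: 2 - 3·i/2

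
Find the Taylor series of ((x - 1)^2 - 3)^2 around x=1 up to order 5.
9 - 6·(x - 1)^2 + (x - 1)^4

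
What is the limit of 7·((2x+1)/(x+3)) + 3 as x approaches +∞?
Evaluate the dominant behaviour as x → +∞; each term tends to a finite value or vanishes.
Limit = 17.

Final answer: 17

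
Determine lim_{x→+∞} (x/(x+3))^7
As x → +∞: x/(x+3) = 1/(1 + 3/x) → 1, and the 7th power of a limit-1 base also → 1.
Limit = 1.

Final answer: 1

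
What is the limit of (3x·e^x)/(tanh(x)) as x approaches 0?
Both numerator and denominator → 0 as x → 0; this is a 0/0 indeterminate form.
Expand each to leading order near x = 0: numerator ~ 3·x, denominator ~ x.
The limit of the ratio is 3.

Final answer: 3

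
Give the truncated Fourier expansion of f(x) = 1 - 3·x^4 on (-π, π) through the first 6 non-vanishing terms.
(-144 + 24·π^2)·cos(x) + (9 - 6·π^2)·cos(2·x) + (-16/9 + 8·π^2/3)·cos(3·x) + (9/16 - 3·π^2/2)·cos(4·x) + (-144/625 + 24·π^2/25)·cos(5·x) - 3·π^4/5 + 1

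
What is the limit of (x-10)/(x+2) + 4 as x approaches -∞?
Evaluate the dominant behaviour as x → -∞; each term tends to a finite value or vanishes.
Limit = 5.

Final answer: 5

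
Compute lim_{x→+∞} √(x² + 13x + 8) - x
This is an ∞ − ∞ indeterminate form.
Multiply and divide by the conjugate √(x²+13x + 8) + x; the x² terms cancel, leaving (13x + 8)/(√(x²+13x + 8)+x) → 13/2.
Limit = 13/2.

Final answer: 13/2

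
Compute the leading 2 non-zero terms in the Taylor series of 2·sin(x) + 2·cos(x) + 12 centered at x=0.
2·x + 14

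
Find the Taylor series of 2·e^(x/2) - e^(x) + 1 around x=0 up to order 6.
-31·x^6/23040 - x^5/128 - 7·x^4/192 - x^3/8 - x^2/4 + 2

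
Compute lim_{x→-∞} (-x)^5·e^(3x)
This is a 0·∞ indeterminate form at x → -∞.
Rewrite the product as (-x)^5 / e^(-3x) (an ∞/∞ form) and apply L'Hôpital, or use the standard hierarchy e^(3|x|) ≫ |(-x)^5| as x → -∞.
The indeterminate product → 0, so the limit = 0.

Final answer: 0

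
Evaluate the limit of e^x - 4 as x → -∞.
Evaluate the dominant behaviour as x → -∞; each term tends to a finite value or vanishes.
Limit = -4.

Final answer: -4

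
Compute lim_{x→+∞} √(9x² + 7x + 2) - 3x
As x → +∞: multiply by the conjugate to get (7x+2)/(√(9x²+7x+2)+3x); the denominator ~ 6x, so the limit is 7/6.
Limit = 7/6.

Final answer: 7/6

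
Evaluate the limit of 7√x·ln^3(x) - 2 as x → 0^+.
The product is a 0·∞ indeterminate form at x → 0⁺.
Rewrite the product as 7·ln^3(x) / x^(-1/2) and apply L'Hôpital, or use the standard hierarchy x^(-1/2) ≫ |ln x|^3 as x → 0⁺.
The indeterminate product → 0, so the limit = -2.

Final answer: -2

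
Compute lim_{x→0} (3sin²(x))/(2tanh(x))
Both numerator and denominator → 0 as x → 0; this is a 0/0 indeterminate form.
Expand each to leading order near x = 0: numerator ~ 3·x^2, denominator ~ 2·x.
The limit of the ratio is 0.

Final answer: 0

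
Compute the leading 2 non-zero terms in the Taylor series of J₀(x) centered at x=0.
1 - x^2/4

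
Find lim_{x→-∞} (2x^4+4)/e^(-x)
This is an ∞/∞ indeterminate form as x → -∞.
Compare growth rates of the dominant terms (exponentials ≫ polynomials ≫ logarithms), or apply L'Hôpital's rule; the quotient → 0.
Limit = 0.

Final answer: 0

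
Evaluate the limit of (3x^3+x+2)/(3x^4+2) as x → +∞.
This is an ∞/∞ indeterminate form as x → +∞.
Divide numerator and denominator by x^4 and let the lower-order terms vanish; the numerator's degree 3 is below the denominator's degree 4, so the quotient → 0.
Limit = 0.

Final answer: 0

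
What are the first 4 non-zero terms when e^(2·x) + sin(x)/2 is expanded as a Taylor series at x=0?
5·x^3/4 + 2·x^2 + 5·x/2 + 1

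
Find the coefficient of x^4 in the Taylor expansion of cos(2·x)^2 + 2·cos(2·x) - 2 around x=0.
Expand to order 4: cos(2·x)^2 + 2·cos(2·x) - 2 = 20·x^4/3 - 8·x^2 + 1 + O(x^5).
The coefficient of x^4 is 20/3.

Final answer: 20/3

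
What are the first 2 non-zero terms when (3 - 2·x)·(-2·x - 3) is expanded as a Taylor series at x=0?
4·x^2 - 9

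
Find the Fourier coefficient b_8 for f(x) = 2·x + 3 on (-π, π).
b_8 = (1/π) ∫_{-π}^{π} f(x)·sin(8x) dx.
Evaluate the integral (use parity and integration by parts as needed): b_8 = -1/2.

Final answer: -1/2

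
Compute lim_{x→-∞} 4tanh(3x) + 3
Evaluate the dominant behaviour as x → -∞; each term tends to a finite value or vanishes.
Limit = -1.

Final answer: -1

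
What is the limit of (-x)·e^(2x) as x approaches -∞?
This is a 0·∞ indeterminate form at x → -∞.
Rewrite the product as (-x) / e^(-2x) (an ∞/∞ form) and apply L'Hôpital, or use the standard hierarchy e^(2|x|) ≫ |(-x)| as x → -∞.
The indeterminate product → 0, so the limit = 0.

Final answer: 0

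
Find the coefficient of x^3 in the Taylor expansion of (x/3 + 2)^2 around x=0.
Expand to order 3: (x/3 + 2)^2 = x^2/9 + 4·x/3 + 4 + O(x^4).
The coefficient of x^3 is 0.

Final answer: 0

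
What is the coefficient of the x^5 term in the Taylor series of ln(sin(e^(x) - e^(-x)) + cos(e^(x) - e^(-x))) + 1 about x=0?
Expand to order 5: ln(sin(e^(x) - e^(-x)) + cos(e^(x) - e^(-x))) + 1 = 1441·x^5/60 - 12·x^4 + 17·x^3/3 - 4·x^2 + 2·x + 1 + O(x^6).
The coefficient of x^5 is 1441/60.

Final answer: 1441/60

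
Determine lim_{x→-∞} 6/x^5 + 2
Evaluate the dominant behaviour as x → -∞; each term tends to a finite value or vanishes.
Limit = 2.

Final answer: 2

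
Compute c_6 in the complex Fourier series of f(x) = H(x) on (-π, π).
Compute the real Fourier coefficients first: a_6 = 0, b_6 = 0.
Then c_6 = (a_6 − i·b_6)/2 = 0.

Final answer: 0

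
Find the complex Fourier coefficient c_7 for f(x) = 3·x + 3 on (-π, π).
Compute the real Fourier coefficients first: a_7 = 0, b_7 = 6/7.
Then c_7 = (a_7 − i·b_7)/2 = -3·i/7.

Final answer: -3·i/7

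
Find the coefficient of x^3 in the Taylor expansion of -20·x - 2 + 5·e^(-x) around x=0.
Expand to order 3: -20·x - 2 + 5·e^(-x) = -5·x^3/6 + 5·x^2/2 - 25·x + 3 + O(x^4).
The coefficient of x^3 is -5/6.

Final answer: -5/6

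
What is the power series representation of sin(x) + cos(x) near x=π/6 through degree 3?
1/2 + √(3)/2 + (-1/2 + √(3)/2)·(x - π/6) + (-√(3)/4 - 1/4)·(x - π/6)^2 + (1/12 - √(3)/12)·(x - π/6)^3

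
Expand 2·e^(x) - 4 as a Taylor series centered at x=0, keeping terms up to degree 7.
x^7/2520 + x^6/360 + x^5/60 + x^4/12 + x^3/3 + x^2 + 2·x - 2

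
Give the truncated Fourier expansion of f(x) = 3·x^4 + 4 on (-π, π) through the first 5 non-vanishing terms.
(144 - 24·π^2)·cos(x) + (-9 + 6·π^2)·cos(2·x) + (16/9 - 8·π^2/3)·cos(3·x) + (-9/16 + 3·π^2/2)·cos(4·x) + 4 + 3·π^4/5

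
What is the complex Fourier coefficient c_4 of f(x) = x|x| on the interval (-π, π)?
Compute the real Fourier coefficients first: a_4 = 0, b_4 = -π/2.
Then c_4 = (a_4 − i·b_4)/2 = i·π/4.

Final answer: i·π/4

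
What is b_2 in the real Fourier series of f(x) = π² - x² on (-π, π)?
b_2 = (1/π) ∫_{-π}^{π} f(x)·sin(2x) dx.
Evaluate the integral (use parity and integration by parts as needed): b_2 = 0.

Final answer: 0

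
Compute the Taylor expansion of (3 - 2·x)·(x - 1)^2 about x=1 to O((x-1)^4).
(x - 1)^2 - 2·(x - 1)^3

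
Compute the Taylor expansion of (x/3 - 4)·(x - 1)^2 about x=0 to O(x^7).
x^3/3 - 14·x^2/3 + 25·x/3 - 4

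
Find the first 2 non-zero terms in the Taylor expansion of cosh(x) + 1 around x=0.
x^2/2 + 2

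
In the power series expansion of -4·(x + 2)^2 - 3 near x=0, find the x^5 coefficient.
Expand to order 5: -4·(x + 2)^2 - 3 = -4·x^2 - 16·x - 19 + O(x^6).
The coefficient of x^5 is 0.

Final answer: 0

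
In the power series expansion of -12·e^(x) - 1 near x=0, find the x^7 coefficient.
Expand to order 7: -12·e^(x) - 1 = -x^7/420 - x^6/60 - x^5/10 - x^4/2 - 2·x^3 - 6·x^2 - 12·x - 13 + O(x^8).
The coefficient of x^7 is -1/420.

Final answer: -1/420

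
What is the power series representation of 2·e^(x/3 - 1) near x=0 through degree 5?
x^5·e^(-1)/14580 + x^4·e^(-1)/972 + x^3·e^(-1)/81 + x^2·e^(-1)/9 + 2·x·e^(-1)/3 + 2·e^(-1)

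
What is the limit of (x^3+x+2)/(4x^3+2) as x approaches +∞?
This is an ∞/∞ indeterminate form as x → +∞.
Divide numerator and denominator by x^3 and let the lower-order terms vanish; the leading terms give 1/4.
Limit = 1/4.

Final answer: 1/4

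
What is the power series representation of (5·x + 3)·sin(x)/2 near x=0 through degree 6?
x^6/48 + x^5/80 - 5·x^4/12 - x^3/4 + 5·x^2/2 + 3·x/2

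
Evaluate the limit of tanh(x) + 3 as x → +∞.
Evaluate the dominant behaviour as x → +∞; each term tends to a finite value or vanishes.
Limit = 4.

Final answer: 4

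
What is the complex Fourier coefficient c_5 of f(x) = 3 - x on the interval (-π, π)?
Compute the real Fourier coefficients first: a_5 = 0, b_5 = -2/5.
Then c_5 = (a_5 − i·b_5)/2 = i/5.

Final answer: i/5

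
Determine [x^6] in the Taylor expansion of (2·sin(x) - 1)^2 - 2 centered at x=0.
Expand to order 6: (2·sin(x) - 1)^2 - 2 = 8·x^6/45 - x^5/30 - 4·x^4/3 + 2·x^3/3 + 4·x^2 - 4·x - 1 + O(x^7).
The coefficient of x^6 is 8/45.

Final answer: 8/45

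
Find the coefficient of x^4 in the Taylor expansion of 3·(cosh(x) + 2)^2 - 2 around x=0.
Expand to order 4: 3·(cosh(x) + 2)^2 - 2 = 3·x^4/2 + 9·x^2 + 25 + O(x^5).
The coefficient of x^4 is 3/2.

Final answer: 3/2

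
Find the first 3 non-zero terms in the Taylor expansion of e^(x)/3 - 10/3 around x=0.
x^2/6 + x/3 - 3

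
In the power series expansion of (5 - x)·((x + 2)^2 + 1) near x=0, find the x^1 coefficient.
Expand to order 1: (5 - x)·((x + 2)^2 + 1) = 15·x + 25 + O(x^2).
The coefficient of x^1 is 15.

Final answer: 15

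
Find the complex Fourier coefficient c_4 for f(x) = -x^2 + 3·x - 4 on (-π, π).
Compute the real Fourier coefficients first: a_4 = -1/4, b_4 = -3/2.
Then c_4 = (a_4 − i·b_4)/2 = -1/8 + 3·i/4.

Final answer: -1/8 + 3·i/4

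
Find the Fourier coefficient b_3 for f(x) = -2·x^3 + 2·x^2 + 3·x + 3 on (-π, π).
b_3 = (1/π) ∫_{-π}^{π} f(x)·sin(3x) dx.
Evaluate the integral (use parity and integration by parts as needed): b_3 = 26/9 - 4·π^2/3.

Final answer: 26/9 - 4·π^2/3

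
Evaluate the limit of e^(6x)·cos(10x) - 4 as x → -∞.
Evaluate the dominant behaviour as x → -∞; each term tends to a finite value or vanishes.
Limit = -4.

Final answer: -4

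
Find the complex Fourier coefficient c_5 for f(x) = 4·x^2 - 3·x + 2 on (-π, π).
Compute the real Fourier coefficients first: a_5 = -16/25, b_5 = -6/5.
Then c_5 = (a_5 − i·b_5)/2 = -8/25 + 3·i/5.

Final answer: -8/25 + 3·i/5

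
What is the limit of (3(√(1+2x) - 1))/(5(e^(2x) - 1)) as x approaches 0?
Both numerator and denominator → 0 as x → 0; this is a 0/0 indeterminate form.
Expand each to leading order near x = 0: numerator ~ 3·x, denominator ~ 10·x.
The limit of the ratio is 3/10.

Final answer: 3/10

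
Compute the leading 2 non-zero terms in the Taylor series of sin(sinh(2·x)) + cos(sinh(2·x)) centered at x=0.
2·x + 1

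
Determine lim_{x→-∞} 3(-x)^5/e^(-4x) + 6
The quotient is an ∞/∞ indeterminate form as x → -∞.
Compare growth rates of the dominant terms (exponentials ≫ polynomials ≫ logarithms), or apply L'Hôpital's rule; the quotient → 0.
Adding the constant: 0 + 6 = 6. Limit = 6.

Final answer: 6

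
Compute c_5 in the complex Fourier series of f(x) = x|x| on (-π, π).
Compute the real Fourier coefficients first: a_5 = 0, b_5 = (-8 + 50·π^2)/(125·π).
Then c_5 = (a_5 − i·b_5)/2 = -i·π/5 + 4·i/(125·π).

Final answer: -i·π/5 + 4·i/(125·π)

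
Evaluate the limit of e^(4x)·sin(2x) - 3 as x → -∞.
Evaluate the dominant behaviour as x → -∞; each term tends to a finite value or vanishes.
Limit = -3.

Final answer: -3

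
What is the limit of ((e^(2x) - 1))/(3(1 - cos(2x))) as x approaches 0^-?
Both numerator and denominator → 0 as x → 0^-; this is a 0/0 indeterminate form.
Expand each to leading order near x = 0: numerator ~ 2·x, denominator ~ 6·x^2.
The limit of the ratio is -∞.

Final answer: -∞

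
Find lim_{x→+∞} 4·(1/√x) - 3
Evaluate the dominant behaviour as x → +∞; each term tends to a finite value or vanishes.
Limit = -3.

Final answer: -3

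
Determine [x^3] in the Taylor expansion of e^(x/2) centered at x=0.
Expand to order 3: e^(x/2) = x^3/48 + x^2/8 + x/2 + 1 + O(x^4).
The coefficient of x^3 is 1/48.

Final answer: 1/48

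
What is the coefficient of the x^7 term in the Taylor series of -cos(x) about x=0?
Expand to order 7: -cos(x) = x^6/720 - x^4/24 + x^2/2 - 1 + O(x^8).
The coefficient of x^7 is 0.

Final answer: 0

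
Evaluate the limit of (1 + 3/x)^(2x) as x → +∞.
As x → +∞: write (1 + 3/x)^(2x) = ((1 + 3/x)^x)^2 → (e^3)^2 = e^6.
Limit = e^(6).

Final answer: e^(6)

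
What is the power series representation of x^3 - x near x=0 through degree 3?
x^3 - x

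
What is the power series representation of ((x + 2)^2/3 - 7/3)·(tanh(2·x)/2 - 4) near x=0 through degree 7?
1312·x^7/315 + 128·x^6/45 - 116·x^5/45 - 16·x^4/9 + 5·x^3/3 - 19·x/3 + 4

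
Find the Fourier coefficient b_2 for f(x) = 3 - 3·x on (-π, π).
b_2 = (1/π) ∫_{-π}^{π} f(x)·sin(2x) dx.
Evaluate the integral (use parity and integration by parts as needed): b_2 = 3.

Final answer: 3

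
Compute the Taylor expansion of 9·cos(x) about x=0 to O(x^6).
3·x^4/8 - 9·x^2/2 + 9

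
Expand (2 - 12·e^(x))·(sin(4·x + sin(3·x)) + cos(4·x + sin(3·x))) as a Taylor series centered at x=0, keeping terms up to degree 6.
276167·x^6/360 - 110593·x^5/30 - 5315·x^4/12 + 2600·x^3/3 + 155·x^2 - 82·x - 10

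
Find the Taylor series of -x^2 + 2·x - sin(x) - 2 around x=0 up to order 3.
x^3/6 - x^2 + x - 2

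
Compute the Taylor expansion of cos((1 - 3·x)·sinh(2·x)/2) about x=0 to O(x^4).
3·x^3 - x^2/2 + 1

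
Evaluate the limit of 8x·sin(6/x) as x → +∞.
As x → +∞: let u = 6/x → 0⁺; then 8·x·sin(6/x) = 8·6·sin(u)/u → 8·6·1 = 48.
Limit = 48.

Final answer: 48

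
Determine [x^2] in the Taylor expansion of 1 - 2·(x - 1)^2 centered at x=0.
Expand to order 2: 1 - 2·(x - 1)^2 = -2·x^2 + 4·x - 1 + O(x^3).
The coefficient of x^2 is -2.

Final answer: -2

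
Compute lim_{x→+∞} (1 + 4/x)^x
As x → +∞: this is the defining limit (1 + 4/x)^x → e^4.
Limit = e^(4).

Final answer: e^(4)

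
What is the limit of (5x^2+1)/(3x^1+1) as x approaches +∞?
This is an ∞/∞ indeterminate form as x → +∞.
Divide numerator and denominator by x^2 and let the lower-order terms vanish; the numerator's degree 2 exceeds the denominator's degree 1, so the quotient diverges.
Limit = ∞.

Final answer: ∞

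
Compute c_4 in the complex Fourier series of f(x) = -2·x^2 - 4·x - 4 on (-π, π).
Compute the real Fourier coefficients first: a_4 = -1/2, b_4 = 2.
Then c_4 = (a_4 − i·b_4)/2 = -1/4 - i.

Final answer: -1/4 - i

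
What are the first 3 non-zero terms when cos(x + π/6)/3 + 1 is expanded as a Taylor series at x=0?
-√(3)·x^2/12 - x/6 + √(3)/6 + 1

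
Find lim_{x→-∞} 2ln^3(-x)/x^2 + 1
The quotient is an ∞/∞ indeterminate form as x → -∞.
Compare growth rates of the dominant terms (exponentials ≫ polynomials ≫ logarithms), or apply L'Hôpital's rule; the quotient → 0.
Adding the constant: 0 + 1 = 1. Limit = 1.

Final answer: 1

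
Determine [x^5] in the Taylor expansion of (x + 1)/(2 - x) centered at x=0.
Expand to order 5: (x + 1)/(2 - x) = 3·x^5/64 + 3·x^4/32 + 3·x^3/16 + 3·x^2/8 + 3·x/4 + 1/2 + O(x^6).
The coefficient of x^5 is 3/64.

Final answer: 3/64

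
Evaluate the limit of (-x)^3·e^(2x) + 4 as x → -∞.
The product is a 0·∞ indeterminate form at x → -∞.
Rewrite the product as (-x)^3 / e^(-2x) (an ∞/∞ form) and apply L'Hôpital, or use the standard hierarchy e^(2|x|) ≫ |(-x)^3| as x → -∞.
The indeterminate product → 0, so the limit = 4.

Final answer: 4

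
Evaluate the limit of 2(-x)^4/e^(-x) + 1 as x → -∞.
The quotient is an ∞/∞ indeterminate form as x → -∞.
Compare growth rates of the dominant terms (exponentials ≫ polynomials ≫ logarithms), or apply L'Hôpital's rule; the quotient → 0.
Adding the constant: 0 + 1 = 1. Limit = 1.

Final answer: 1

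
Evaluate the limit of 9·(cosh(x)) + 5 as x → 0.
Direct substitution at x = 0 gives 14.

Final answer: 14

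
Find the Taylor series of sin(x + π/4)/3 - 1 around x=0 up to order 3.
-√(2)·x^3/36 - √(2)·x^2/12 + √(2)·x/6 - 1 + √(2)/6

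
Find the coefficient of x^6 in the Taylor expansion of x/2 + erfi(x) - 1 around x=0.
Expand to order 6: x/2 + erfi(x) - 1 = x^5/(5·√(π)) + 2·x^3/(3·√(π)) + x·(1/2 + 2/√(π)) - 1 + O(x^7).
The coefficient of x^6 is 0.

Final answer: 0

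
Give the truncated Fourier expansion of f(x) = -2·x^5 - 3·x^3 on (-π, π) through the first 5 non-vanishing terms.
(-444 - 4·π^4 + 74·π^2)·sin(x) + (-7·π^2 + 21/2 + 2·π^4)·sin(2·x) + (-4·π^4/3 - 52/81 + 26·π^2/27)·sin(3·x) + (-3/32 + π^2/4 + π^4)·sin(4·x) + (-4·π^4/5 - 14·π^2/25 + 84/625)·sin(5·x)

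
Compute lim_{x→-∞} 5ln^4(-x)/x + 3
The quotient is an ∞/∞ indeterminate form as x → -∞.
Compare growth rates of the dominant terms (exponentials ≫ polynomials ≫ logarithms), or apply L'Hôpital's rule; the quotient → 0.
Adding the constant: 0 + 3 = 3. Limit = 3.

Final answer: 3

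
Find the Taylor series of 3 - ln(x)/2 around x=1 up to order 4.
3 - (x - 1)/2 + (x - 1)^2/4 - (x - 1)^3/6 + (x - 1)^4/8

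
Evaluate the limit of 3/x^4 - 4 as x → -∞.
Evaluate the dominant behaviour as x → -∞; each term tends to a finite value or vanishes.
Limit = -4.

Final answer: -4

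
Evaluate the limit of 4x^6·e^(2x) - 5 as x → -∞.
The product is a 0·∞ indeterminate form at x → -∞.
Rewrite the product as 4x^6 / e^(-2x) (an ∞/∞ form) and apply L'Hôpital, or use the standard hierarchy e^(2|x|) ≫ |x^6| as x → -∞.
The indeterminate product → 0, so the limit = -5.

Final answer: -5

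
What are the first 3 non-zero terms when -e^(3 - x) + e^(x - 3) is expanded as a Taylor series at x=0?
x^2·(-e^(3)/2 + e^(-3)/2) + x·(e^(-3) + e^(3)) - e^(3) + e^(-3)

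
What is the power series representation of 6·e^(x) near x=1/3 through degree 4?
6·e^(1/3) + 6·e^(1/3)·(x - 1/3) + 3·e^(1/3)·(x - 1/3)^2 + e^(1/3)·(x - 1/3)^3 + e^(1/3)·(x - 1/3)^4/4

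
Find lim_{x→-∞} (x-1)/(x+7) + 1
Evaluate the dominant behaviour as x → -∞; each term tends to a finite value or vanishes.
Limit = 2.

Final answer: 2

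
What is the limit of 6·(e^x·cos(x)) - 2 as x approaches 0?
Direct substitution at x = 0 gives 4.

Final answer: 4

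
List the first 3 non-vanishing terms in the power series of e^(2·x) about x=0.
2·x^2 + 2·x + 1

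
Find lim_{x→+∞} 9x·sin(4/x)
As x → +∞: let u = 4/x → 0⁺; then 9·x·sin(4/x) = 9·4·sin(u)/u → 9·4·1 = 36.
Limit = 36.

Final answer: 36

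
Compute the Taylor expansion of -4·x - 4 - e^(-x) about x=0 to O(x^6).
x^5/120 - x^4/24 + x^3/6 - x^2/2 - 3·x - 5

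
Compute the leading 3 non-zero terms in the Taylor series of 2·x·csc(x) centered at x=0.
7·x^4/180 + x^2/3 + 2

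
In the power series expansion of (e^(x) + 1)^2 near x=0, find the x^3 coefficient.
Expand to order 3: (e^(x) + 1)^2 = 5·x^3/3 + 3·x^2 + 4·x + 4 + O(x^4).
The coefficient of x^3 is 5/3.

Final answer: 5/3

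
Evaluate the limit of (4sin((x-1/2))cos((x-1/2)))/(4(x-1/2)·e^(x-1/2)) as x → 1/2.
Both numerator and denominator → 0 as x → 1/2; this is a 0/0 indeterminate form.
Expand each to leading order near x = 1/2: numerator ~ 4·(x - 1/2), denominator ~ 4·(x - 1/2).
The limit of the ratio is 1.

Final answer: 1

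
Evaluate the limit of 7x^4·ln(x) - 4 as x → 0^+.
The product is a 0·∞ indeterminate form at x → 0⁺.
Rewrite the product as 7·ln(x) / x^(-4) and apply L'Hôpital, or use the standard hierarchy x^(-4) ≫ |ln x| as x → 0⁺.
The indeterminate product → 0, so the limit = -4.

Final answer: -4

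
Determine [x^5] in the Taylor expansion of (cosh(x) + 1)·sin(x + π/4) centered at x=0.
Expand to order 5: (cosh(x) + 1)·sin(x + π/4) = -√(2)·x^5/80 - √(2)·x^4/16 + √(2)·x^3/12 - √(2)·x^2/4 + √(2)·x + √(2) + O(x^6).
The coefficient of x^5 is -√(2)/80.

Final answer: -√(2)/80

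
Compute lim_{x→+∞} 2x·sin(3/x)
As x → +∞: let u = 3/x → 0⁺; then 2·x·sin(3/x) = 2·3·sin(u)/u → 2·3·1 = 6.
Limit = 6.

Final answer: 6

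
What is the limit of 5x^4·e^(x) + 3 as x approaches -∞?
The product is a 0·∞ indeterminate form at x → -∞.
Rewrite the product as 5x^4 / e^(-x) (an ∞/∞ form) and apply L'Hôpital, or use the standard hierarchy e^(|x|) ≫ |x^4| as x → -∞.
The indeterminate product → 0, so the limit = 3.

Final answer: 3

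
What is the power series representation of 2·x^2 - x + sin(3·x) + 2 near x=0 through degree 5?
81·x^5/40 - 9·x^3/2 + 2·x^2 + 2·x + 2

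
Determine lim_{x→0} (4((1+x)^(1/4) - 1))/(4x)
Both numerator and denominator → 0 as x → 0; this is a 0/0 indeterminate form.
Expand each to leading order near x = 0: numerator ~ x, denominator ~ 4·x.
The limit of the ratio is 1/4.

Final answer: 1/4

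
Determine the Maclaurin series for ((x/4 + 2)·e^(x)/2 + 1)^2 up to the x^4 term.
37·x^4/32 + 223·x^3/96 + 241·x^2/64 + 9·x/2 + 4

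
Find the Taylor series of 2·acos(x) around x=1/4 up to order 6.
2·acos(1/4) - 8·√(15)·(x - 1/4)/15 - 16·√(15)·(x - 1/4)^2/225 - 128·√(15)·(x - 1/4)^3/1125 - 128·√(15)·(x - 1/4)^4/2025 - 59392·√(15)·(x - 1/4)^5/759375 - 765952·√(15)·(x - 1/4)^6/11390625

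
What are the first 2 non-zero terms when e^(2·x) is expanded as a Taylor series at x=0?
2·x + 1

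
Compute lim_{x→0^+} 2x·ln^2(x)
This is a 0·∞ indeterminate form at x → 0⁺.
Rewrite the product as 2·ln^2(x) / x^(-1) and apply L'Hôpital, or use the standard hierarchy x^(-1) ≫ |ln x|^2 as x → 0⁺.
The indeterminate product → 0, so the limit = 0.

Final answer: 0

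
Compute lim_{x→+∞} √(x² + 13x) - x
This is an ∞ − ∞ indeterminate form.
Multiply and divide by the conjugate √(x²+13x) + x; the x² terms cancel, leaving (13x)/(√(x²+13x)+x) → 13/2.
Limit = 13/2.

Final answer: 13/2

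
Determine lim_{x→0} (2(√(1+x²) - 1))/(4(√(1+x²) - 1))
Both numerator and denominator → 0 as x → 0; this is a 0/0 indeterminate form.
Expand each to leading order near x = 0: numerator ~ x^2, denominator ~ 2·x^2.
The limit of the ratio is 1/2.

Final answer: 1/2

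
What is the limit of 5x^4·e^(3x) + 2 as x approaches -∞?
The product is a 0·∞ indeterminate form at x → -∞.
Rewrite the product as 5x^4 / e^(-3x) (an ∞/∞ form) and apply L'Hôpital, or use the standard hierarchy e^(3|x|) ≫ |x^4| as x → -∞.
The indeterminate product → 0, so the limit = 2.

Final answer: 2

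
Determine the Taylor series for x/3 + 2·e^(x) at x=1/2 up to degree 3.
1/6 + 2·e^(1/2) + (1/3 + 2·e^(1/2))·(x - 1/2) + e^(1/2)·(x - 1/2)^2 + e^(1/2)·(x - 1/2)^3/3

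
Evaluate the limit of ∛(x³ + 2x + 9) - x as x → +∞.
This is an ∞ − ∞ indeterminate form.
Multiply by (A² + AB + B²)/(A² + AB + B²) where A = ∛(x³+2x + 9), B = x to use A³ − B³ = (A−B)(A²+AB+B²); the x³ terms cancel, leaving (2x + 9)/(A²+AB+B²) with denominator ~ 3x², so the limit is 0.
Limit = 0.

Final answer: 0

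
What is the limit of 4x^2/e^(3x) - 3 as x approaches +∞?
The quotient is an ∞/∞ indeterminate form as x → +∞.
The exponential denominator e^(3x) dominates the polynomial numerator (e^x ≫ x^2 as x → ∞), so the quotient → 0.
Adding the constant: 0 - 3 = -3. Limit = -3.

Final answer: -3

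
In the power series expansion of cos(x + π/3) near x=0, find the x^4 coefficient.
Expand to order 4: cos(x + π/3) = x^4/48 + √(3)·x^3/12 - x^2/4 - √(3)·x/2 + 1/2 + O(x^5).
The coefficient of x^4 is 1/48.

Final answer: 1/48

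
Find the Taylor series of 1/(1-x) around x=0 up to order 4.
x^4 + x^3 + x^2 + x + 1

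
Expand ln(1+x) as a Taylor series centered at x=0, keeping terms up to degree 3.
x^3/3 - x^2/2 + x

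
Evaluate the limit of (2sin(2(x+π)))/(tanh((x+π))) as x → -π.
Both numerator and denominator → 0 as x → -π; this is a 0/0 indeterminate form.
Expand each to leading order near x = -π: numerator ~ 4·(x + π), denominator ~ (x + π).
The limit of the ratio is 4.

Final answer: 4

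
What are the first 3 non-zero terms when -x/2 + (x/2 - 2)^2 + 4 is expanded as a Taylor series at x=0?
x^2/4 - 5·x/2 + 8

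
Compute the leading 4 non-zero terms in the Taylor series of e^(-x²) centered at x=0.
-x^6/6 + x^4/2 - x^2 + 1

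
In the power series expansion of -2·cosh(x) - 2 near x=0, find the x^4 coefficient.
Expand to order 4: -2·cosh(x) - 2 = -x^4/12 - x^2 - 4 + O(x^5).
The coefficient of x^4 is -1/12.

Final answer: -1/12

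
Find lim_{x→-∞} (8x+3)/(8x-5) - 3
Evaluate the dominant behaviour as x → -∞; each term tends to a finite value or vanishes.
Limit = -2.

Final answer: -2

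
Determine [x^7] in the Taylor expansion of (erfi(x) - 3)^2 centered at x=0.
Expand to order 7: (erfi(x) - 3)^2 = -2·x^7/(7·√(π)) + 56·x^6/(45·π) - 6·x^5/(5·√(π)) + 8·x^4/(3·π) - 4·x^3/√(π) + 4·x^2/π - 12·x/√(π) + 9 + O(x^8).
The coefficient of x^7 is -2/(7·√(π)).

Final answer: -2/(7·√(π))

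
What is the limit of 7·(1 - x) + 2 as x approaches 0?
Direct substitution at x = 0 gives 9.

Final answer: 9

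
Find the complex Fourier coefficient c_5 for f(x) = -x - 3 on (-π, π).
Compute the real Fourier coefficients first: a_5 = 0, b_5 = -2/5.
Then c_5 = (a_5 − i·b_5)/2 = i/5.

Final answer: i/5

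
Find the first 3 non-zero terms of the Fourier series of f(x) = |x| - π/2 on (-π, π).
-4·cos(x)/π - 4·cos(3·x)/(9·π) - 4·cos(5·x)/(25·π)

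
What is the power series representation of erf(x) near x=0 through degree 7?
-x^7/(21·√(π)) + x^5/(5·√(π)) - 2·x^3/(3·√(π)) + 2·x/√(π)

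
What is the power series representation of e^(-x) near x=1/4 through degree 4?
e^(-1/4) - e^(-1/4)·(x - 1/4) + e^(-1/4)·(x - 1/4)^2/2 - e^(-1/4)·(x - 1/4)^3/6 + e^(-1/4)·(x - 1/4)^4/24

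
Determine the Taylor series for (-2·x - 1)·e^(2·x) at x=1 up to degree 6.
-3·e^(2) - 8·e^(2)·(x - 1) - 10·e^(2)·(x - 1)^2 - 8·e^(2)·(x - 1)^3 - 14·e^(2)·(x - 1)^4/3 - 32·e^(2)·(x - 1)^5/15 - 4·e^(2)·(x - 1)^6/5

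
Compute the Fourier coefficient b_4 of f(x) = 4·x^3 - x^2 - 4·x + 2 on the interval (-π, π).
b_4 = (1/π) ∫_{-π}^{π} f(x)·sin(4x) dx.
Evaluate the integral (use parity and integration by parts as needed): b_4 = 11/4 - 2·π^2.

Final answer: 11/4 - 2·π^2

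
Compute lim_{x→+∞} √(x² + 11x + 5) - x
As x → +∞: multiply by the conjugate to get (11x+5)/(√(x²+11x+5)+x); the denominator ~ 2x, so the limit is 11/2.
Limit = 11/2.

Final answer: 11/2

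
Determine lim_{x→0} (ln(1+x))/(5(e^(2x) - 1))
Both numerator and denominator → 0 as x → 0; this is a 0/0 indeterminate form.
Expand each to leading order near x = 0: numerator ~ x, denominator ~ 10·x.
The limit of the ratio is 1/10.

Final answer: 1/10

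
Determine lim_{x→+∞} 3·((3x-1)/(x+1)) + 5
Evaluate the dominant behaviour as x → +∞; each term tends to a finite value or vanishes.
Limit = 14.

Final answer: 14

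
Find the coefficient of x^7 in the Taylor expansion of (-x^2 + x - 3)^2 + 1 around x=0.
Expand to order 7: (-x^2 + x - 3)^2 + 1 = x^4 - 2·x^3 + 7·x^2 - 6·x + 10 + O(x^8).
The coefficient of x^7 is 0.

Final answer: 0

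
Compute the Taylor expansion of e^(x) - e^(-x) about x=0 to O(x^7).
x^5/60 + x^3/3 + 2·x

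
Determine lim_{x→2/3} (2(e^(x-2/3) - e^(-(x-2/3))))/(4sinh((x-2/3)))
Both numerator and denominator → 0 as x → 2/3; this is a 0/0 indeterminate form.
Expand each to leading order near x = 2/3: numerator ~ 4·(x - 2/3), denominator ~ 4·(x - 2/3).
The limit of the ratio is 1.

Final answer: 1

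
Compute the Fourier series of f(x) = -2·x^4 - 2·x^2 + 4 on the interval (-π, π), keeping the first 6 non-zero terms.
(-88 + 16·π^2)·cos(x) + (4 - 4·π^2)·cos(2·x) + (-8/27 + 16·π^2/9)·cos(3·x) + (-π^2 - 1/8)·cos(4·x) + (104/625 + 16·π^2/25)·cos(5·x) - 2·π^4/5 - 2·π^2/3 + 4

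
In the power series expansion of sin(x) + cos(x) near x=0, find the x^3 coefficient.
Expand to order 3: sin(x) + cos(x) = -x^3/6 - x^2/2 + x + 1 + O(x^4).
The coefficient of x^3 is -1/6.

Final answer: -1/6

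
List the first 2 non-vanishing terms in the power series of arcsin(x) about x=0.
x^3/6 + x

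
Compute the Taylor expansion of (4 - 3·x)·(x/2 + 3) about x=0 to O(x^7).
-3·x^2/2 - 7·x + 12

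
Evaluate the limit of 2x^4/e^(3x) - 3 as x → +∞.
The quotient is an ∞/∞ indeterminate form as x → +∞.
The exponential denominator e^(3x) dominates the polynomial numerator (e^x ≫ x^4 as x → ∞), so the quotient → 0.
Adding the constant: 0 - 3 = -3. Limit = -3.

Final answer: -3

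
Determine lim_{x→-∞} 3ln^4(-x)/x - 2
The quotient is an ∞/∞ indeterminate form as x → -∞.
Compare growth rates of the dominant terms (exponentials ≫ polynomials ≫ logarithms), or apply L'Hôpital's rule; the quotient → 0.
Adding the constant: 0 - 2 = -2. Limit = -2.

Final answer: -2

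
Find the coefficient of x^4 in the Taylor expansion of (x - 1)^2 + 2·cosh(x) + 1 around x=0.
Expand to order 4: (x - 1)^2 + 2·cosh(x) + 1 = x^4/12 + 2·x^2 - 2·x + 4 + O(x^5).
The coefficient of x^4 is 1/12.

Final answer: 1/12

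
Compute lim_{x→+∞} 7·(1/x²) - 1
Evaluate the dominant behaviour as x → +∞; each term tends to a finite value or vanishes.
Limit = -1.

Final answer: -1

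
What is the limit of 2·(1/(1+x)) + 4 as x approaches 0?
Direct substitution at x = 0 gives 6.

Final answer: 6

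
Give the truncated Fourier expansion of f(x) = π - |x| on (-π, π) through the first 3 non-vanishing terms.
4·cos(x)/π + 4·cos(3·x)/(9·π) + π/2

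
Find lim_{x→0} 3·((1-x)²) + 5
Direct substitution at x = 0 gives 8.

Final answer: 8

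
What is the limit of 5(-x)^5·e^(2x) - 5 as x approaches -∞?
The product is a 0·∞ indeterminate form at x → -∞.
Rewrite the product as 5(-x)^5 / e^(-2x) (an ∞/∞ form) and apply L'Hôpital, or use the standard hierarchy e^(2|x|) ≫ |(-x)^5| as x → -∞.
The indeterminate product → 0, so the limit = -5.

Final answer: -5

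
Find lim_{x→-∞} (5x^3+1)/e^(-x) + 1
The quotient is an ∞/∞ indeterminate form as x → -∞.
Compare growth rates of the dominant terms (exponentials ≫ polynomials ≫ logarithms), or apply L'Hôpital's rule; the quotient → 0.
Adding the constant: 0 + 1 = 1. Limit = 1.

Final answer: 1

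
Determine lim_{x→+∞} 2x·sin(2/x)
As x → +∞: let u = 2/x → 0⁺; then 2·x·sin(2/x) = 2·2·sin(u)/u → 2·2·1 = 4.
Limit = 4.

Final answer: 4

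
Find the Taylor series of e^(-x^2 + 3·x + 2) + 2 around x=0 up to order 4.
-5·x^4·e^(2)/8 + 3·x^3·e^(2)/2 + 7·x^2·e^(2)/2 + 3·x·e^(2) + 2 + e^(2)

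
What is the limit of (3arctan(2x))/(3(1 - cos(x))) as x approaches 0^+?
Both numerator and denominator → 0 as x → 0^+; this is a 0/0 indeterminate form.
Expand each to leading order near x = 0: numerator ~ 6·x, denominator ~ 3·x^2/2.
The limit of the ratio is ∞.

Final answer: ∞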